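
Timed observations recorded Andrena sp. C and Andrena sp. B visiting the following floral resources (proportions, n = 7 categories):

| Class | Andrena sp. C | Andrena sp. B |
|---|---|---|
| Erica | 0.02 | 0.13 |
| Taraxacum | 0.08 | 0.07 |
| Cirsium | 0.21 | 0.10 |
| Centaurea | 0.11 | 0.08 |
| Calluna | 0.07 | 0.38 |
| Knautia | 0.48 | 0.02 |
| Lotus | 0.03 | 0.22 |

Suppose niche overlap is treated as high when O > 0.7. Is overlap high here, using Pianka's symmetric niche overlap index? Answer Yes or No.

No

Σ p₁ᵢp₂ᵢ = 0.0026 + 0.0056 + 0.0210 + 0.0088 + 0.0266 + 0.0096 + 0.0066 = 0.0808
Σp_1ᵢ² = 0.02² + 0.08² + 0.21² + 0.11² + 0.07² + 0.48² + 0.03² = 0.0004 + 0.0064 + 0.0441 + 0.0121 + 0.0049 + 0.2304 + 0.0009 = 0.2992
Σp_2ᵢ² = 0.13² + 0.07² + 0.10² + 0.08² + 0.38² + 0.02² + 0.22² = 0.0169 + 0.0049 + 0.0100 + 0.0064 + 0.1444 + 0.0004 + 0.0484 = 0.2314
O = 0.0808 / √(0.2992 × 0.2314) = 0.0808 / 0.26313 = 0.3071
O = 0.3071 < 0.7 → No.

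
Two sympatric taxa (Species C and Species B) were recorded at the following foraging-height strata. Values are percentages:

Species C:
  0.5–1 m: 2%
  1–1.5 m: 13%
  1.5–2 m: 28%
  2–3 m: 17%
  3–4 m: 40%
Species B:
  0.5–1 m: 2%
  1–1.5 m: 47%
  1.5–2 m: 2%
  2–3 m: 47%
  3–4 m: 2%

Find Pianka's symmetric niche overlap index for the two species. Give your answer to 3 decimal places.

0.437

Convert percentages to proportions (divide by 100).
Σ p₁ᵢp₂ᵢ = 0.0004 + 0.0611 + 0.0056 + 0.0799 + 0.0080 = 0.1550
Σp_1ᵢ² = 0.02² + 0.13² + 0.28² + 0.17² + 0.40² = 0.0004 + 0.0169 + 0.0784 + 0.0289 + 0.1600 = 0.2846
Σp_2ᵢ² = 0.02² + 0.47² + 0.02² + 0.47² + 0.02² = 0.0004 + 0.2209 + 0.0004 + 0.2209 + 0.0004 = 0.4430
O = 0.1550 / √(0.2846 × 0.4430) = 0.1550 / 0.355074 = 0.43653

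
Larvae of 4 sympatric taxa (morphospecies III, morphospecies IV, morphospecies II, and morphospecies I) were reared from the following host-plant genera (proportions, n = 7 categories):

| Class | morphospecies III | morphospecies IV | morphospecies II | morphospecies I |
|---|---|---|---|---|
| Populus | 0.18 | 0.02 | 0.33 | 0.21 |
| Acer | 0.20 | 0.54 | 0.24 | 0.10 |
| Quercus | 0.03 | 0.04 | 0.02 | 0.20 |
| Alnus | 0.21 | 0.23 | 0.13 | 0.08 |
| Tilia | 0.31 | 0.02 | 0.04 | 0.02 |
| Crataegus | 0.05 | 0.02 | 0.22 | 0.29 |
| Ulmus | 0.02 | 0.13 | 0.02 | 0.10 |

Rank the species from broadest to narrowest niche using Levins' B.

Σp_IIIᵢ² = 0.18² + 0.20² + 0.03² + 0.21² + 0.31² + 0.05² + 0.02² = 0.0324 + 0.0400 + 0.0009 + 0.0441 + 0.0961 + 0.0025 + 0.0004 = 0.2164
B_III = 1 / 0.2164 = 4.6211
Σp_IVᵢ² = 0.02² + 0.54² + 0.04² + 0.23² + 0.02² + 0.02² + 0.13² = 0.0004 + 0.2916 + 0.0016 + 0.0529 + 0.0004 + 0.0004 + 0.0169 = 0.3642
B_IV = 1 / 0.3642 = 2.7457
Σp_IIᵢ² = 0.33² + 0.24² + 0.02² + 0.13² + 0.04² + 0.22² + 0.02² = 0.1089 + 0.0576 + 0.0004 + 0.0169 + 0.0016 + 0.0484 + 0.0004 = 0.2342
B_II = 1 / 0.2342 = 4.2699
Σp_Iᵢ² = 0.21² + 0.10² + 0.20² + 0.08² + 0.02² + 0.29² + 0.10² = 0.0441 + 0.0100 + 0.0400 + 0.0064 + 0.0004 + 0.0841 + 0.0100 = 0.1950
B_I = 1 / 0.1950 = 5.1282
Ranking by B (broadest → narrowest): morphospecies I (5.13) > morphospecies III (4.62) > morphospecies II (4.27) > morphospecies IV (2.75)

morphospecies I > morphospecies III > morphospecies II > morphospecies IV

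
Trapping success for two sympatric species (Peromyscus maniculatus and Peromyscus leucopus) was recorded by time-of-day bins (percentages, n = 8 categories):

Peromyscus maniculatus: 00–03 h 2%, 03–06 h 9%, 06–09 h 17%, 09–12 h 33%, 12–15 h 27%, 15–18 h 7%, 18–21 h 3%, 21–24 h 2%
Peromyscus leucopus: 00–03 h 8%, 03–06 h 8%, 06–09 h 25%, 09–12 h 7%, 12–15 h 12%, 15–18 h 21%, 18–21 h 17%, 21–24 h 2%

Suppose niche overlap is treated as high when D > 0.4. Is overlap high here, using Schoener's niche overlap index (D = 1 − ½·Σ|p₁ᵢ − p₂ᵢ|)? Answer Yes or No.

Convert percentages to proportions (divide by 100).
Σ|p₁ᵢ − p₂ᵢ| = 0.06 + 0.01 + 0.08 + 0.26 + 0.15 + 0.14 + 0.14 + 0.00 = 0.84
D = 1 − ½ × 0.84 = 1 − 0.420 = 0.5800
D = 0.5800 > 0.4 → Yes.

Yes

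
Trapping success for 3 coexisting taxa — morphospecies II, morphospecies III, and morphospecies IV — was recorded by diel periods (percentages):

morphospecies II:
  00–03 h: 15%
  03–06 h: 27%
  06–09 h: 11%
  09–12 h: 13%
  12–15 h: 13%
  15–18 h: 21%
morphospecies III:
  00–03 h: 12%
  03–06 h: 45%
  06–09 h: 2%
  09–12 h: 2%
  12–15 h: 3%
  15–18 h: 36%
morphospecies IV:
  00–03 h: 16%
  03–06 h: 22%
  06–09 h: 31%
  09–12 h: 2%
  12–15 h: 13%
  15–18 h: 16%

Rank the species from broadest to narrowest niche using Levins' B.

morphospecies II > morphospecies IV > morphospecies III

Convert percentages to proportions (divide by 100).
Σp_IIᵢ² = 0.15² + 0.27² + 0.11² + 0.13² + 0.13² + 0.21² = 0.0225 + 0.0729 + 0.0121 + 0.0169 + 0.0169 + 0.0441 = 0.1854
B_II = 1 / 0.1854 = 5.3937
Σp_IIIᵢ² = 0.12² + 0.45² + 0.02² + 0.02² + 0.03² + 0.36² = 0.0144 + 0.2025 + 0.0004 + 0.0004 + 0.0009 + 0.1296 = 0.3482
B_III = 1 / 0.3482 = 2.8719
Σp_IVᵢ² = 0.16² + 0.22² + 0.31² + 0.02² + 0.13² + 0.16² = 0.0256 + 0.0484 + 0.0961 + 0.0004 + 0.0169 + 0.0256 = 0.2130
B_IV = 1 / 0.2130 = 4.6948
Ranking by B (broadest → narrowest): morphospecies II (5.39) > morphospecies IV (4.69) > morphospecies III (2.87)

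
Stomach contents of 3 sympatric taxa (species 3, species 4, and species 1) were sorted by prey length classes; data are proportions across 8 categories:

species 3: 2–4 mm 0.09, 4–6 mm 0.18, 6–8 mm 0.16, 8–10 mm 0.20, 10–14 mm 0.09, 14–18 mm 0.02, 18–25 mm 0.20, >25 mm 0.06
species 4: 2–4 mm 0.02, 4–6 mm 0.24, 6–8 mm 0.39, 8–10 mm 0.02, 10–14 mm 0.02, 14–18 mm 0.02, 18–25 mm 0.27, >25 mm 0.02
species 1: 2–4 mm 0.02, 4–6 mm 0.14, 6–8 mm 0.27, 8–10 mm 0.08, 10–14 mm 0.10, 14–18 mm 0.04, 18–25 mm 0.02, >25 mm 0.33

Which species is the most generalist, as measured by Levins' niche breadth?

Σp_3ᵢ² = 0.09² + 0.18² + 0.16² + 0.20² + 0.09² + 0.02² + 0.20² + 0.06² = 0.0081 + 0.0324 + 0.0256 + 0.0400 + 0.0081 + 0.0004 + 0.0400 + 0.0036 = 0.1582
B_3 = 1 / 0.1582 = 6.3211
Σp_4ᵢ² = 0.02² + 0.24² + 0.39² + 0.02² + 0.02² + 0.02² + 0.27² + 0.02² = 0.0004 + 0.0576 + 0.1521 + 0.0004 + 0.0004 + 0.0004 + 0.0729 + 0.0004 = 0.2846
B_4 = 1 / 0.2846 = 3.5137
Σp_1ᵢ² = 0.02² + 0.14² + 0.27² + 0.08² + 0.10² + 0.04² + 0.02² + 0.33² = 0.0004 + 0.0196 + 0.0729 + 0.0064 + 0.0100 + 0.0016 + 0.0004 + 0.1089 = 0.2202
B_1 = 1 / 0.2202 = 4.5413
Highest B → broadest niche (most generalist): species 3 (B = 6.32).

species 3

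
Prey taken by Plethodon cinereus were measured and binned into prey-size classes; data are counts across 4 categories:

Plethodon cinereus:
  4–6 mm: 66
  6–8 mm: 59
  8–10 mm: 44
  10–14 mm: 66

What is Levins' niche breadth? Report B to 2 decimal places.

3.91

Proportions for Plethodon cinereus (n=235): 66/235=0.2809, 59/235=0.2511, 44/235=0.1872, 66/235=0.2809
Σpᵢ² = 0.2809² + 0.2511² + 0.1872² + 0.2809² = 0.078905 + 0.063051 + 0.035044 + 0.078905 = 0.255905
B = 1 / 0.255905 = 3.9077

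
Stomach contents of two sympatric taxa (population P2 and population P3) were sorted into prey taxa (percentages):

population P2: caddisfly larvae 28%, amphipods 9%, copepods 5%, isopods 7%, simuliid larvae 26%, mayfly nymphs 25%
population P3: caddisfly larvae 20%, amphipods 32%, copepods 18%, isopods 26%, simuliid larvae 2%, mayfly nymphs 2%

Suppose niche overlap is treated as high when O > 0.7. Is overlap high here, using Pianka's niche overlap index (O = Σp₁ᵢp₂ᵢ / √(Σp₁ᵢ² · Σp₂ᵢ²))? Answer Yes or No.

No

Convert percentages to proportions (divide by 100).
Σ p₁ᵢp₂ᵢ = 0.0560 + 0.0288 + 0.0090 + 0.0182 + 0.0052 + 0.0050 = 0.1222
Σp_1ᵢ² = 0.28² + 0.09² + 0.05² + 0.07² + 0.26² + 0.25² = 0.0784 + 0.0081 + 0.0025 + 0.0049 + 0.0676 + 0.0625 = 0.2240
Σp_2ᵢ² = 0.20² + 0.32² + 0.18² + 0.26² + 0.02² + 0.02² = 0.0400 + 0.1024 + 0.0324 + 0.0676 + 0.0004 + 0.0004 = 0.2432
O = 0.1222 / √(0.2240 × 0.2432) = 0.1222 / 0.23340 = 0.5236
O = 0.5236 < 0.7 → No.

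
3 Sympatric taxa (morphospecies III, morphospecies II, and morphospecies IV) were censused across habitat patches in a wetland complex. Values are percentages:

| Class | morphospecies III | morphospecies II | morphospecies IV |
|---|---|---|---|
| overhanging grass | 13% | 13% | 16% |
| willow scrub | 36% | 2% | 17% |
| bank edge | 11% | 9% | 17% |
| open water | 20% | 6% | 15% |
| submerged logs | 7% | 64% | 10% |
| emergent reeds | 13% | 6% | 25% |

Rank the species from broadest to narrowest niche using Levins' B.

Convert percentages to proportions (divide by 100).
Σp_IIIᵢ² = 0.13² + 0.36² + 0.11² + 0.20² + 0.07² + 0.13² = 0.0169 + 0.1296 + 0.0121 + 0.0400 + 0.0049 + 0.0169 = 0.2204
B_III = 1 / 0.2204 = 4.5372
Σp_IIᵢ² = 0.13² + 0.02² + 0.09² + 0.06² + 0.64² + 0.06² = 0.0169 + 0.0004 + 0.0081 + 0.0036 + 0.4096 + 0.0036 = 0.4422
B_II = 1 / 0.4422 = 2.2614
Σp_IVᵢ² = 0.16² + 0.17² + 0.17² + 0.15² + 0.10² + 0.25² = 0.0256 + 0.0289 + 0.0289 + 0.0225 + 0.0100 + 0.0625 = 0.1784
B_IV = 1 / 0.1784 = 5.6054
Ranking by B (broadest → narrowest): morphospecies IV (5.61) > morphospecies III (4.54) > morphospecies II (2.26)

morphospecies IV > morphospecies III > morphospecies II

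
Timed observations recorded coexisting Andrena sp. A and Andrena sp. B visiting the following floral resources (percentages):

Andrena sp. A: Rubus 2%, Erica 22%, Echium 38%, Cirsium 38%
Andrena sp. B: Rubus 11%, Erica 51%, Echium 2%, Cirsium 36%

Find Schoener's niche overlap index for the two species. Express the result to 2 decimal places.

0.62

Convert percentages to proportions (divide by 100).
Σ|p₁ᵢ − p₂ᵢ| = 0.09 + 0.29 + 0.36 + 0.02 = 0.76
D = 1 − ½ × 0.76 = 1 − 0.380 = 0.6200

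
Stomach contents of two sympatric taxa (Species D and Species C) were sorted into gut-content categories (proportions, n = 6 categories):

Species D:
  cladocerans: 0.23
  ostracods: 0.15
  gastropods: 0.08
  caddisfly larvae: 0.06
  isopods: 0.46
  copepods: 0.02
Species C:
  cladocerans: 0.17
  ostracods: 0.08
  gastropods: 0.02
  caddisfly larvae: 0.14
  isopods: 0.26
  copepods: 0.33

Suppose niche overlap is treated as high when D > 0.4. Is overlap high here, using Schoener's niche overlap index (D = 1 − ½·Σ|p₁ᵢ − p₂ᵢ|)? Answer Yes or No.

Σ|p₁ᵢ − p₂ᵢ| = 0.06 + 0.07 + 0.06 + 0.08 + 0.20 + 0.31 = 0.78
D = 1 − ½ × 0.78 = 1 − 0.390 = 0.6100
D = 0.6100 > 0.4 → Yes.

Yes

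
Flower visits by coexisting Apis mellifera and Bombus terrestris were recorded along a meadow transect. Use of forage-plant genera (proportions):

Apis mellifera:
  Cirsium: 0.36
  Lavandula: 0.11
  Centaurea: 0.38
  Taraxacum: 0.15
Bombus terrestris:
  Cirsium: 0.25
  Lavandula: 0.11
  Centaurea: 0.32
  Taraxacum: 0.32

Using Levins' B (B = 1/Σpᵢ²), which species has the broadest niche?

Bombus terrestris

Σp_mellᵢ² = 0.36² + 0.11² + 0.38² + 0.15² = 0.1296 + 0.0121 + 0.1444 + 0.0225 = 0.3086
B_mell = 1 / 0.3086 = 3.2404
Σp_terrᵢ² = 0.25² + 0.11² + 0.32² + 0.32² = 0.0625 + 0.0121 + 0.1024 + 0.1024 = 0.2794
B_terr = 1 / 0.2794 = 3.5791
Highest B → broadest niche (most generalist): Bombus terrestris (B = 3.58).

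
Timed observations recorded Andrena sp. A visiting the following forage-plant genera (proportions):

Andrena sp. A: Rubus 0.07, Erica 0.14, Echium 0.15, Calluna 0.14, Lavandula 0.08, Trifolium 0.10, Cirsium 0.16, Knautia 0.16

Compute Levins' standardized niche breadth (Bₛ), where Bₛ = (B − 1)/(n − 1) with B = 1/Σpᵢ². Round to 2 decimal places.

Σpᵢ² = 0.07² + 0.14² + 0.15² + 0.14² + 0.08² + 0.10² + 0.16² + 0.16² = 0.0049 + 0.0196 + 0.0225 + 0.0196 + 0.0064 + 0.0100 + 0.0256 + 0.0256 = 0.1342
B = 1 / 0.1342 = 7.4516
Bₛ = (B − 1)/(n − 1) = (7.4516 − 1)/(8 − 1) = 6.4516/7 = 0.9217

0.92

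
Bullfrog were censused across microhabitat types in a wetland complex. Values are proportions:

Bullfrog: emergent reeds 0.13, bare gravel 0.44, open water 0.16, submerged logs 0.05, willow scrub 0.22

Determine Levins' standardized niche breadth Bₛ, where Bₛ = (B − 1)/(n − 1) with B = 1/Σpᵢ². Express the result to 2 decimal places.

Σpᵢ² = 0.13² + 0.44² + 0.16² + 0.05² + 0.22² = 0.0169 + 0.1936 + 0.0256 + 0.0025 + 0.0484 = 0.2870
B = 1 / 0.2870 = 3.4843
Bₛ = (B − 1)/(n − 1) = (3.4843 − 1)/(5 − 1) = 2.4843/4 = 0.6211

0.62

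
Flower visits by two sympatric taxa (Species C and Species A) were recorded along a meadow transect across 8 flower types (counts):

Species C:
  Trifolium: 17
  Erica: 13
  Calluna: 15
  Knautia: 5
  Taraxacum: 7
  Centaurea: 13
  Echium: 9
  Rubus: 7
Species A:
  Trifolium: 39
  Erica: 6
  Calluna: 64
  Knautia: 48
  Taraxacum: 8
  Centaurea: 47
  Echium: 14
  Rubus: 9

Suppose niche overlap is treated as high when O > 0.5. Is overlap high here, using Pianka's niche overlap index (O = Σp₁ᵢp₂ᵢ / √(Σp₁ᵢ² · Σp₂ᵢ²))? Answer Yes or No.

Yes

Proportions for Species C (n=86): 17/86=0.1977, 13/86=0.1512, 15/86=0.1744, 5/86=0.0581, 7/86=0.0814, 13/86=0.1512, 9/86=0.1047, 7/86=0.0814
Proportions for Species A (n=235): 39/235=0.1660, 6/235=0.0255, 64/235=0.2723, 48/235=0.2043, 8/235=0.0340, 47/235=0.2000, 14/235=0.0596, 9/235=0.0383
Σ p₁ᵢp₂ᵢ = 0.032818 + 0.003856 + 0.047489 + 0.011870 + 0.002768 + 0.030240 + 0.006240 + 0.003118 = 0.138399
Σp_1ᵢ² = 0.1977² + 0.1512² + 0.1744² + 0.0581² + 0.0814² + 0.1512² + 0.1047² + 0.0814² = 0.039085 + 0.022861 + 0.030415 + 0.003376 + 0.006626 + 0.022861 + 0.010962 + 0.006626 = 0.142812
Σp_2ᵢ² = 0.1660² + 0.0255² + 0.2723² + 0.2043² + 0.0340² + 0.2000² + 0.0596² + 0.0383² = 0.027556 + 0.000650 + 0.074147 + 0.041738 + 0.001156 + 0.040000 + 0.003552 + 0.001467 = 0.190266
O = 0.138399 / √(0.142812 × 0.190266) = 0.138399 / 0.1648401 = 0.8396
O = 0.8396 > 0.5 → Yes.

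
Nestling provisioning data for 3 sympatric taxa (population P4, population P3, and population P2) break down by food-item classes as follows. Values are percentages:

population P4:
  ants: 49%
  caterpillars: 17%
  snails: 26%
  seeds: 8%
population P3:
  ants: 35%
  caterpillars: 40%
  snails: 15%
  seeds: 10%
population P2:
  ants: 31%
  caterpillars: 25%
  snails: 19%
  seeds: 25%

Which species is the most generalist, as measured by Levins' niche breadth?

population P2

Convert percentages to proportions (divide by 100).
Σp_P4ᵢ² = 0.49² + 0.17² + 0.26² + 0.08² = 0.2401 + 0.0289 + 0.0676 + 0.0064 = 0.3430
B_P4 = 1 / 0.3430 = 2.9155
Σp_P3ᵢ² = 0.35² + 0.40² + 0.15² + 0.10² = 0.1225 + 0.1600 + 0.0225 + 0.0100 = 0.3150
B_P3 = 1 / 0.3150 = 3.1746
Σp_P2ᵢ² = 0.31² + 0.25² + 0.19² + 0.25² = 0.0961 + 0.0625 + 0.0361 + 0.0625 = 0.2572
B_P2 = 1 / 0.2572 = 3.8880
Highest B → broadest niche (most generalist): population P2 (B = 3.89).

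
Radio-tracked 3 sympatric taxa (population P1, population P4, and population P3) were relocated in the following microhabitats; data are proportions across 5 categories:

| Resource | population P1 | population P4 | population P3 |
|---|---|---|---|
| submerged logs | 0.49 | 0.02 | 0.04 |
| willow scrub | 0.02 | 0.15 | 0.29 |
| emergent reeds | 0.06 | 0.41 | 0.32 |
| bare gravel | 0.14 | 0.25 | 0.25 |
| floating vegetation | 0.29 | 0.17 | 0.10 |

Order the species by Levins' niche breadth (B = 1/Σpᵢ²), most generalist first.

Σp_P1ᵢ² = 0.49² + 0.02² + 0.06² + 0.14² + 0.29² = 0.2401 + 0.0004 + 0.0036 + 0.0196 + 0.0841 = 0.3478
B_P1 = 1 / 0.3478 = 2.8752
Σp_P4ᵢ² = 0.02² + 0.15² + 0.41² + 0.25² + 0.17² = 0.0004 + 0.0225 + 0.1681 + 0.0625 + 0.0289 = 0.2824
B_P4 = 1 / 0.2824 = 3.5411
Σp_P3ᵢ² = 0.04² + 0.29² + 0.32² + 0.25² + 0.10² = 0.0016 + 0.0841 + 0.1024 + 0.0625 + 0.0100 = 0.2606
B_P3 = 1 / 0.2606 = 3.8373
Ranking by B (broadest → narrowest): population P3 (3.84) > population P4 (3.54) > population P1 (2.88)

population P3 > population P4 > population P1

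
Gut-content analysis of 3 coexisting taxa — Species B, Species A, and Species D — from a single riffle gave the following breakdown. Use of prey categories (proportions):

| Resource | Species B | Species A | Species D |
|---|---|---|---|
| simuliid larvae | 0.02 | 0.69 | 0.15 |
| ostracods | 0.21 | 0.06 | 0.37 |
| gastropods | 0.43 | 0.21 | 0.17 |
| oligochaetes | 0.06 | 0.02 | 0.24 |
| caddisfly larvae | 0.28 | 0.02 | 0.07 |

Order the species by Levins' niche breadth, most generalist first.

Σp_Bᵢ² = 0.02² + 0.21² + 0.43² + 0.06² + 0.28² = 0.0004 + 0.0441 + 0.1849 + 0.0036 + 0.0784 = 0.3114
B_B = 1 / 0.3114 = 3.2113
Σp_Aᵢ² = 0.69² + 0.06² + 0.21² + 0.02² + 0.02² = 0.4761 + 0.0036 + 0.0441 + 0.0004 + 0.0004 = 0.5246
B_A = 1 / 0.5246 = 1.9062
Σp_Dᵢ² = 0.15² + 0.37² + 0.17² + 0.24² + 0.07² = 0.0225 + 0.1369 + 0.0289 + 0.0576 + 0.0049 = 0.2508
B_D = 1 / 0.2508 = 3.9872
Ranking by B (broadest → narrowest): Species D (3.99) > Species B (3.21) > Species A (1.91)

Species D > Species B > Species A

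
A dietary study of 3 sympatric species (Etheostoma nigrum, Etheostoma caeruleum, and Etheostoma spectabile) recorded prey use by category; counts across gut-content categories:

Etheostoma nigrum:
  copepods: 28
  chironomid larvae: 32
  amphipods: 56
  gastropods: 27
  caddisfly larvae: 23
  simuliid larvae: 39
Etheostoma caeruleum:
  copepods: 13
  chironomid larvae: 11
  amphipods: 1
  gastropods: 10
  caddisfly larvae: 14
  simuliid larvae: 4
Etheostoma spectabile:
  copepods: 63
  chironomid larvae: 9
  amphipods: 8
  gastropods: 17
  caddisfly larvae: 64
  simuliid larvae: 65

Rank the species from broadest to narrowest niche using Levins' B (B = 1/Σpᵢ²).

Proportions for Etheostoma nigrum (n=205): 28/205=0.1366, 32/205=0.1561, 56/205=0.2732, 27/205=0.1317, 23/205=0.1122, 39/205=0.1902
Proportions for Etheostoma caeruleum (n=53): 13/53=0.2453, 11/53=0.2075, 1/53=0.0189, 10/53=0.1887, 14/53=0.2642, 4/53=0.0755
Proportions for Etheostoma spectabile (n=226): 63/226=0.2788, 9/226=0.0398, 8/226=0.0354, 17/226=0.0752, 64/226=0.2832, 65/226=0.2876
Σp_nigrᵢ² = 0.1366² + 0.1561² + 0.2732² + 0.1317² + 0.1122² + 0.1902² = 0.018660 + 0.024367 + 0.074638 + 0.017345 + 0.012589 + 0.036176 = 0.183775
B_nigr = 1 / 0.183775 = 5.4414
Σp_caerᵢ² = 0.2453² + 0.2075² + 0.0189² + 0.1887² + 0.2642² + 0.0755² = 0.060172 + 0.043056 + 0.000357 + 0.035608 + 0.069802 + 0.005700 = 0.214695
B_caer = 1 / 0.214695 = 4.6578
Σp_specᵢ² = 0.2788² + 0.0398² + 0.0354² + 0.0752² + 0.2832² + 0.2876² = 0.077729 + 0.001584 + 0.001253 + 0.005655 + 0.080202 + 0.082714 = 0.249137
B_spec = 1 / 0.249137 = 4.0139
Ranking by B (broadest → narrowest): Etheostoma nigrum (5.44) > Etheostoma caeruleum (4.66) > Etheostoma spectabile (4.01)

Etheostoma nigrum > Etheostoma caeruleum > Etheostoma spectabile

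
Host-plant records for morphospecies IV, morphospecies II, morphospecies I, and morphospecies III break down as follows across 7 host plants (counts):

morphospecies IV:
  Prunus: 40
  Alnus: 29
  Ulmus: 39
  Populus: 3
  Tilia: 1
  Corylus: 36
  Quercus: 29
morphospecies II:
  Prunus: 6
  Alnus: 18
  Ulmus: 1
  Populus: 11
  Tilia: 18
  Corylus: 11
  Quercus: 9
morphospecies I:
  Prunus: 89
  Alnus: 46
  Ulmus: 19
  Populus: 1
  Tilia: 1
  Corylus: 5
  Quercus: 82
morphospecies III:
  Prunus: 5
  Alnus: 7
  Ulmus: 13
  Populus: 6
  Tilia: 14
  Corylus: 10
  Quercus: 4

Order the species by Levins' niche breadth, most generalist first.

morphospecies III > morphospecies II > morphospecies IV > morphospecies I

Proportions for morphospecies IV (n=177): 40/177=0.2260, 29/177=0.1638, 39/177=0.2203, 3/177=0.0169, 1/177=0.0056, 36/177=0.2034, 29/177=0.1638
Proportions for morphospecies II (n=74): 6/74=0.0811, 18/74=0.2432, 1/74=0.0135, 11/74=0.1486, 18/74=0.2432, 11/74=0.1486, 9/74=0.1216
Proportions for morphospecies I (n=243): 89/243=0.3663, 46/243=0.1893, 19/243=0.0782, 1/243=0.0041, 1/243=0.0041, 5/243=0.0206, 82/243=0.3374
Proportions for morphospecies III (n=59): 5/59=0.0847, 7/59=0.1186, 13/59=0.2203, 6/59=0.1017, 14/59=0.2373, 10/59=0.1695, 4/59=0.0678
Σp_IVᵢ² = 0.2260² + 0.1638² + 0.2203² + 0.0169² + 0.0056² + 0.2034² + 0.1638² = 0.051076 + 0.026830 + 0.048532 + 0.000286 + 0.000031 + 0.041372 + 0.026830 = 0.194957
B_IV = 1 / 0.194957 = 5.1293
Σp_IIᵢ² = 0.0811² + 0.2432² + 0.0135² + 0.1486² + 0.2432² + 0.1486² + 0.1216² = 0.006577 + 0.059146 + 0.000182 + 0.022082 + 0.059146 + 0.022082 + 0.014787 = 0.184002
B_II = 1 / 0.184002 = 5.4347
Σp_Iᵢ² = 0.3663² + 0.1893² + 0.0782² + 0.0041² + 0.0041² + 0.0206² + 0.3374² = 0.134176 + 0.035834 + 0.006115 + 0.000017 + 0.000017 + 0.000424 + 0.113839 = 0.290422
B_I = 1 / 0.290422 = 3.4433
Σp_IIIᵢ² = 0.0847² + 0.1186² + 0.2203² + 0.1017² + 0.2373² + 0.1695² + 0.0678² = 0.007174 + 0.014066 + 0.048532 + 0.010343 + 0.056311 + 0.028730 + 0.004597 = 0.169753
B_III = 1 / 0.169753 = 5.8909
Ranking by B (broadest → narrowest): morphospecies III (5.89) > morphospecies II (5.43) > morphospecies IV (5.13) > morphospecies I (3.44)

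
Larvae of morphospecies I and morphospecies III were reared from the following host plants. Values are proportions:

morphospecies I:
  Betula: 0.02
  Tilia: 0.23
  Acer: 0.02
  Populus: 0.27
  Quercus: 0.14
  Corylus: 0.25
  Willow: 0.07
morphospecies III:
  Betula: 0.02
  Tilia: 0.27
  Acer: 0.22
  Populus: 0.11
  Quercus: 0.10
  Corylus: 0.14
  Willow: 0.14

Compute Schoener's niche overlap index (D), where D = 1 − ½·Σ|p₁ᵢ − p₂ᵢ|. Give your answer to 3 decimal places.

Σ|p₁ᵢ − p₂ᵢ| = 0.00 + 0.04 + 0.20 + 0.16 + 0.04 + 0.11 + 0.07 = 0.62
D = 1 − ½ × 0.62 = 1 − 0.310 = 0.69000

0.690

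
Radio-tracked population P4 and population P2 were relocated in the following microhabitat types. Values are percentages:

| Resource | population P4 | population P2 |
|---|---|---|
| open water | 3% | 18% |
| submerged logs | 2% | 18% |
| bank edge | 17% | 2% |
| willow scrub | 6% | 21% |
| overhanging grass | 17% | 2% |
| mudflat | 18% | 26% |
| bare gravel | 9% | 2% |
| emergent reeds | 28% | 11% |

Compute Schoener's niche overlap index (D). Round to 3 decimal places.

0.460

Convert percentages to proportions (divide by 100).
Σ|p₁ᵢ − p₂ᵢ| = 0.15 + 0.16 + 0.15 + 0.15 + 0.15 + 0.08 + 0.07 + 0.17 = 1.08
D = 1 − ½ × 1.08 = 1 − 0.540 = 0.46000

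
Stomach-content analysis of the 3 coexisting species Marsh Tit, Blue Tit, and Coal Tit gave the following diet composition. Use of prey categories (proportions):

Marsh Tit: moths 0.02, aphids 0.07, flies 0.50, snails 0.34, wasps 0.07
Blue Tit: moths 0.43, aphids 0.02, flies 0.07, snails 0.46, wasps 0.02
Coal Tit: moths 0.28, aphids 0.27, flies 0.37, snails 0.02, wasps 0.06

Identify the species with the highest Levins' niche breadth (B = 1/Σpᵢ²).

Coal Tit

Σp_Marsᵢ² = 0.02² + 0.07² + 0.50² + 0.34² + 0.07² = 0.0004 + 0.0049 + 0.2500 + 0.1156 + 0.0049 = 0.3758
B_Mars = 1 / 0.3758 = 2.6610
Σp_Blueᵢ² = 0.43² + 0.02² + 0.07² + 0.46² + 0.02² = 0.1849 + 0.0004 + 0.0049 + 0.2116 + 0.0004 = 0.4022
B_Blue = 1 / 0.4022 = 2.4863
Σp_Coalᵢ² = 0.28² + 0.27² + 0.37² + 0.02² + 0.06² = 0.0784 + 0.0729 + 0.1369 + 0.0004 + 0.0036 = 0.2922
B_Coal = 1 / 0.2922 = 3.4223
Highest B → broadest niche (most generalist): Coal Tit (B = 3.42).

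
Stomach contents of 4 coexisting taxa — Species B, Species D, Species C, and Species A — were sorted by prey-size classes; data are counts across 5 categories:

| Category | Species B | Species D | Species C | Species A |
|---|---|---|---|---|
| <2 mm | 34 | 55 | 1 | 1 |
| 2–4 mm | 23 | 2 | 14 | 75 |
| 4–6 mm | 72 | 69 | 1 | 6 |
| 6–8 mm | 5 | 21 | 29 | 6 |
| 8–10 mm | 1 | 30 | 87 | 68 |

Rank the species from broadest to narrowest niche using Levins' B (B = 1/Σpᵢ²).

Species D > Species B > Species A > Species C

Proportions for Species B (n=135): 34/135=0.2519, 23/135=0.1704, 72/135=0.5333, 5/135=0.0370, 1/135=0.0074
Proportions for Species D (n=177): 55/177=0.3107, 2/177=0.0113, 69/177=0.3898, 21/177=0.1186, 30/177=0.1695
Proportions for Species C (n=132): 1/132=0.0076, 14/132=0.1061, 1/132=0.0076, 29/132=0.2197, 87/132=0.6591
Proportions for Species A (n=156): 1/156=0.0064, 75/156=0.4808, 6/156=0.0385, 6/156=0.0385, 68/156=0.4359
Σp_Bᵢ² = 0.2519² + 0.1704² + 0.5333² + 0.0370² + 0.0074² = 0.063454 + 0.029036 + 0.284409 + 0.001369 + 0.000055 = 0.378323
B_B = 1 / 0.378323 = 2.6432
Σp_Dᵢ² = 0.3107² + 0.0113² + 0.3898² + 0.1186² + 0.1695² = 0.096534 + 0.000128 + 0.151944 + 0.014066 + 0.028730 = 0.291402
B_D = 1 / 0.291402 = 3.4317
Σp_Cᵢ² = 0.0076² + 0.1061² + 0.0076² + 0.2197² + 0.6591² = 0.000058 + 0.011257 + 0.000058 + 0.048268 + 0.434413 = 0.494054
B_C = 1 / 0.494054 = 2.0241
Σp_Aᵢ² = 0.0064² + 0.4808² + 0.0385² + 0.0385² + 0.4359² = 0.000041 + 0.231169 + 0.001482 + 0.001482 + 0.190009 = 0.424183
B_A = 1 / 0.424183 = 2.3575
Ranking by B (broadest → narrowest): Species D (3.43) > Species B (2.64) > Species A (2.36) > Species C (2.02)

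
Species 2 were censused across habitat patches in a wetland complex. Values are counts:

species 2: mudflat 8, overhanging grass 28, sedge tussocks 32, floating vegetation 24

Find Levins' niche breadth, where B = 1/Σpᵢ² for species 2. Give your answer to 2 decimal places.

3.46

Proportions for species 2 (n=92): 8/92=0.0870, 28/92=0.3043, 32/92=0.3478, 24/92=0.2609
Σpᵢ² = 0.0870² + 0.3043² + 0.3478² + 0.2609² = 0.007569 + 0.092598 + 0.120965 + 0.068069 = 0.289201
B = 1 / 0.289201 = 3.4578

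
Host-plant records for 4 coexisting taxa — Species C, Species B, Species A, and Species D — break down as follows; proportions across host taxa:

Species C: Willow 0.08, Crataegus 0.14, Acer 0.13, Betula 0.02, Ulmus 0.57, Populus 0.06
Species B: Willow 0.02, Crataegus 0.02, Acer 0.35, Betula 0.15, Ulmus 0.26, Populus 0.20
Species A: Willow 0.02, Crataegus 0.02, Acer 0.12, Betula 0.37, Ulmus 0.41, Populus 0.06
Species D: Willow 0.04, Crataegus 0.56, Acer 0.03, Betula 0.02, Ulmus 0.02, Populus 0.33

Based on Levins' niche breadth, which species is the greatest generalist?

Σp_Cᵢ² = 0.08² + 0.14² + 0.13² + 0.02² + 0.57² + 0.06² = 0.0064 + 0.0196 + 0.0169 + 0.0004 + 0.3249 + 0.0036 = 0.3718
B_C = 1 / 0.3718 = 2.6896
Σp_Bᵢ² = 0.02² + 0.02² + 0.35² + 0.15² + 0.26² + 0.20² = 0.0004 + 0.0004 + 0.1225 + 0.0225 + 0.0676 + 0.0400 = 0.2534
B_B = 1 / 0.2534 = 3.9463
Σp_Aᵢ² = 0.02² + 0.02² + 0.12² + 0.37² + 0.41² + 0.06² = 0.0004 + 0.0004 + 0.0144 + 0.1369 + 0.1681 + 0.0036 = 0.3238
B_A = 1 / 0.3238 = 3.0883
Σp_Dᵢ² = 0.04² + 0.56² + 0.03² + 0.02² + 0.02² + 0.33² = 0.0016 + 0.3136 + 0.0009 + 0.0004 + 0.0004 + 0.1089 = 0.4258
B_D = 1 / 0.4258 = 2.3485
Highest B → broadest niche (most generalist): Species B (B = 3.95).

Species B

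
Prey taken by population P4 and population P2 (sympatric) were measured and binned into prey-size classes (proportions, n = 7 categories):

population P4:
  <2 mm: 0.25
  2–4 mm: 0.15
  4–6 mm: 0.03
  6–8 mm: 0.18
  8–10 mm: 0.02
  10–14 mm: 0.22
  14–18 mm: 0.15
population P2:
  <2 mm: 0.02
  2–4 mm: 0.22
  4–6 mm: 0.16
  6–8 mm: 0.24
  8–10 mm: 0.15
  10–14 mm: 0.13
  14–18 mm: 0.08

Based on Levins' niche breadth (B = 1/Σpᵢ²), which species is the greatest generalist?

population P2

Σp_P4ᵢ² = 0.25² + 0.15² + 0.03² + 0.18² + 0.02² + 0.22² + 0.15² = 0.0625 + 0.0225 + 0.0009 + 0.0324 + 0.0004 + 0.0484 + 0.0225 = 0.1896
B_P4 = 1 / 0.1896 = 5.2743
Σp_P2ᵢ² = 0.02² + 0.22² + 0.16² + 0.24² + 0.15² + 0.13² + 0.08² = 0.0004 + 0.0484 + 0.0256 + 0.0576 + 0.0225 + 0.0169 + 0.0064 = 0.1778
B_P2 = 1 / 0.1778 = 5.6243
Highest B → broadest niche (most generalist): population P2 (B = 5.62).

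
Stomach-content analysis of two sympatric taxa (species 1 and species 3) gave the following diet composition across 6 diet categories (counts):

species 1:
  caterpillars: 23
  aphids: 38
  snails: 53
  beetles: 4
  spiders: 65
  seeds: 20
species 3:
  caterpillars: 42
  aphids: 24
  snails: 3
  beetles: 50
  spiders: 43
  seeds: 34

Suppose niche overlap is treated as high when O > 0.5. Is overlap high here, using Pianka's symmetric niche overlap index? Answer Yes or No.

Yes

Proportions for species 1 (n=203): 23/203=0.1133, 38/203=0.1872, 53/203=0.2611, 4/203=0.0197, 65/203=0.3202, 20/203=0.0985
Proportions for species 3 (n=196): 42/196=0.2143, 24/196=0.1224, 3/196=0.0153, 50/196=0.2551, 43/196=0.2194, 34/196=0.1735
Σ p₁ᵢp₂ᵢ = 0.024280 + 0.022913 + 0.003995 + 0.005025 + 0.070252 + 0.017090 = 0.143555
Σp_1ᵢ² = 0.1133² + 0.1872² + 0.2611² + 0.0197² + 0.3202² + 0.0985² = 0.012837 + 0.035044 + 0.068173 + 0.000388 + 0.102528 + 0.009702 = 0.228672
Σp_2ᵢ² = 0.2143² + 0.1224² + 0.0153² + 0.2551² + 0.2194² + 0.1735² = 0.045924 + 0.014982 + 0.000234 + 0.065076 + 0.048136 + 0.030102 = 0.204454
O = 0.143555 / √(0.228672 × 0.204454) = 0.143555 / 0.2162242 = 0.6639
O = 0.6639 > 0.5 → Yes.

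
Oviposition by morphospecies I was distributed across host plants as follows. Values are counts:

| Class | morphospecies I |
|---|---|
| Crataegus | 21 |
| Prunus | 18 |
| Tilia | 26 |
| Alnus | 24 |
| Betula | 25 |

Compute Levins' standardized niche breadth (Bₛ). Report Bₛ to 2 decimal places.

Proportions for morphospecies I (n=114): 21/114=0.1842, 18/114=0.1579, 26/114=0.2281, 24/114=0.2105, 25/114=0.2193
Σpᵢ² = 0.1842² + 0.1579² + 0.2281² + 0.2105² + 0.2193² = 0.033930 + 0.024932 + 0.052030 + 0.044310 + 0.048092 = 0.203294
B = 1 / 0.203294 = 4.9190
Bₛ = (B − 1)/(n − 1) = (4.9190 − 1)/(5 − 1) = 3.9190/4 = 0.9798

0.98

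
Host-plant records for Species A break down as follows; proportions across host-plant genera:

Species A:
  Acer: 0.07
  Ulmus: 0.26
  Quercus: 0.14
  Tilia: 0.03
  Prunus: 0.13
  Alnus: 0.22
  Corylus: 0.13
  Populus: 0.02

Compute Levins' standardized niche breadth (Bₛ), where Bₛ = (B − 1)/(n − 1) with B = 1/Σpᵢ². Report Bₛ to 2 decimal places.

0.67

Σpᵢ² = 0.07² + 0.26² + 0.14² + 0.03² + 0.13² + 0.22² + 0.13² + 0.02² = 0.0049 + 0.0676 + 0.0196 + 0.0009 + 0.0169 + 0.0484 + 0.0169 + 0.0004 = 0.1756
B = 1 / 0.1756 = 5.6948
Bₛ = (B − 1)/(n − 1) = (5.6948 − 1)/(8 − 1) = 4.6948/7 = 0.6707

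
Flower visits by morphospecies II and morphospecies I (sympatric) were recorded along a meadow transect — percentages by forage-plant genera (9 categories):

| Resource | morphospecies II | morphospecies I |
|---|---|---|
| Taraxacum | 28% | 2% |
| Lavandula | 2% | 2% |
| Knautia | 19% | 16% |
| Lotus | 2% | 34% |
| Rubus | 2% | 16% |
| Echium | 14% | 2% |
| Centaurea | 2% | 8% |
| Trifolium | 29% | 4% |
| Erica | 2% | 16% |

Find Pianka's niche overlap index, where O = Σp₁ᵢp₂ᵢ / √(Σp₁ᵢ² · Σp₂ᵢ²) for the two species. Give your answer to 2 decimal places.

0.31

Convert percentages to proportions (divide by 100).
Σ p₁ᵢp₂ᵢ = 0.0056 + 0.0004 + 0.0304 + 0.0068 + 0.0032 + 0.0028 + 0.0016 + 0.0116 + 0.0032 = 0.0656
Σp_1ᵢ² = 0.28² + 0.02² + 0.19² + 0.02² + 0.02² + 0.14² + 0.02² + 0.29² + 0.02² = 0.0784 + 0.0004 + 0.0361 + 0.0004 + 0.0004 + 0.0196 + 0.0004 + 0.0841 + 0.0004 = 0.2202
Σp_2ᵢ² = 0.02² + 0.02² + 0.16² + 0.34² + 0.16² + 0.02² + 0.08² + 0.04² + 0.16² = 0.0004 + 0.0004 + 0.0256 + 0.1156 + 0.0256 + 0.0004 + 0.0064 + 0.0016 + 0.0256 = 0.2016
O = 0.0656 / √(0.2202 × 0.2016) = 0.0656 / 0.21069 = 0.3114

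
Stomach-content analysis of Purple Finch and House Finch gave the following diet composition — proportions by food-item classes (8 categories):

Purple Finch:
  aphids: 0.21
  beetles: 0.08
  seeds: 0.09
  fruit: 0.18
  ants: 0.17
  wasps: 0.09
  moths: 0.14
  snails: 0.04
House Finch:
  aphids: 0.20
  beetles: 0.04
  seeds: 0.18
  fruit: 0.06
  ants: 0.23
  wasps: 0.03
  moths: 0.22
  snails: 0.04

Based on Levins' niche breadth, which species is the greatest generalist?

Σp_Purpᵢ² = 0.21² + 0.08² + 0.09² + 0.18² + 0.17² + 0.09² + 0.14² + 0.04² = 0.0441 + 0.0064 + 0.0081 + 0.0324 + 0.0289 + 0.0081 + 0.0196 + 0.0016 = 0.1492
B_Purp = 1 / 0.1492 = 6.7024
Σp_Housᵢ² = 0.20² + 0.04² + 0.18² + 0.06² + 0.23² + 0.03² + 0.22² + 0.04² = 0.0400 + 0.0016 + 0.0324 + 0.0036 + 0.0529 + 0.0009 + 0.0484 + 0.0016 = 0.1814
B_Hous = 1 / 0.1814 = 5.5127
Highest B → broadest niche (most generalist): Purple Finch (B = 6.70).

Purple Finch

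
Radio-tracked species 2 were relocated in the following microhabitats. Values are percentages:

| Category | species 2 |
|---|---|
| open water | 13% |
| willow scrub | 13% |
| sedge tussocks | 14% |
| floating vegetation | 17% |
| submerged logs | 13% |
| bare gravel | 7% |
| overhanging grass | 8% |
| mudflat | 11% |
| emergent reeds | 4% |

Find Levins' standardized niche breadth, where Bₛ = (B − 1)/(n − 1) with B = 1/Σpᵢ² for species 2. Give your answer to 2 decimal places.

Convert percentages to proportions (divide by 100).
Σpᵢ² = 0.13² + 0.13² + 0.14² + 0.17² + 0.13² + 0.07² + 0.08² + 0.11² + 0.04² = 0.0169 + 0.0169 + 0.0196 + 0.0289 + 0.0169 + 0.0049 + 0.0064 + 0.0121 + 0.0016 = 0.1242
B = 1 / 0.1242 = 8.0515
Bₛ = (B − 1)/(n − 1) = (8.0515 − 1)/(9 − 1) = 7.0515/8 = 0.8814

0.88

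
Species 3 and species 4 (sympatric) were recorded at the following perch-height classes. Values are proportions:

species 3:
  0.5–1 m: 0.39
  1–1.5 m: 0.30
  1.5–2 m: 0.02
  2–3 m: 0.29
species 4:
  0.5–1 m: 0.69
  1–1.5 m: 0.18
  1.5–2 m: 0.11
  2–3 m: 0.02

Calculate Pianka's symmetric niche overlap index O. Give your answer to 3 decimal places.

0.803

Σ p₁ᵢp₂ᵢ = 0.2691 + 0.0540 + 0.0022 + 0.0058 = 0.3311
Σp_1ᵢ² = 0.39² + 0.30² + 0.02² + 0.29² = 0.1521 + 0.0900 + 0.0004 + 0.0841 = 0.3266
Σp_2ᵢ² = 0.69² + 0.18² + 0.11² + 0.02² = 0.4761 + 0.0324 + 0.0121 + 0.0004 = 0.5210
O = 0.3311 / √(0.3266 × 0.5210) = 0.3311 / 0.412503 = 0.80266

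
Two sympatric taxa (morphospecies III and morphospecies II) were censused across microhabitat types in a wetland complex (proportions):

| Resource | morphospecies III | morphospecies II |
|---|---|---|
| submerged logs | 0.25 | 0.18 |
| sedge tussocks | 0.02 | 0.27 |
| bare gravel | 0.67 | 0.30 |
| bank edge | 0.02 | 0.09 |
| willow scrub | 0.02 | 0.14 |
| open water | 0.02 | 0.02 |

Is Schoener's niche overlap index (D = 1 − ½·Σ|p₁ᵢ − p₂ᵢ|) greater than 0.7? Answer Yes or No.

No

Σ|p₁ᵢ − p₂ᵢ| = 0.07 + 0.25 + 0.37 + 0.07 + 0.12 + 0.00 = 0.88
D = 1 − ½ × 0.88 = 1 − 0.440 = 0.5600
D = 0.5600 < 0.7 → No.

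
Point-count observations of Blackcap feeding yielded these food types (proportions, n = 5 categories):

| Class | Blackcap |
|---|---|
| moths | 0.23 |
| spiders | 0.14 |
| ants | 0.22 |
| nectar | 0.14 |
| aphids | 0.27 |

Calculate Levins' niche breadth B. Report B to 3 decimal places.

Σpᵢ² = 0.23² + 0.14² + 0.22² + 0.14² + 0.27² = 0.0529 + 0.0196 + 0.0484 + 0.0196 + 0.0729 = 0.2134
B = 1 / 0.2134 = 4.68604

4.686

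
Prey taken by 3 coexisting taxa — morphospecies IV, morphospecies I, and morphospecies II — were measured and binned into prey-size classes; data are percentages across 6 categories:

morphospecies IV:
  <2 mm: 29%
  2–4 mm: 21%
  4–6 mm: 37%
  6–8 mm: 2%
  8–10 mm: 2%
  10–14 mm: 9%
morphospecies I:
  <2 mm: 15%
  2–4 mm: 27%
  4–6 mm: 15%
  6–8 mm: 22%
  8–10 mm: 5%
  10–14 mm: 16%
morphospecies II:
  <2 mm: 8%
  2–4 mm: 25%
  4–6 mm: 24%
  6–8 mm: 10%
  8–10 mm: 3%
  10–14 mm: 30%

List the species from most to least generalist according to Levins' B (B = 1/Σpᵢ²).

morphospecies I > morphospecies II > morphospecies IV

Convert percentages to proportions (divide by 100).
Σp_IVᵢ² = 0.29² + 0.21² + 0.37² + 0.02² + 0.02² + 0.09² = 0.0841 + 0.0441 + 0.1369 + 0.0004 + 0.0004 + 0.0081 = 0.2740
B_IV = 1 / 0.2740 = 3.6496
Σp_Iᵢ² = 0.15² + 0.27² + 0.15² + 0.22² + 0.05² + 0.16² = 0.0225 + 0.0729 + 0.0225 + 0.0484 + 0.0025 + 0.0256 = 0.1944
B_I = 1 / 0.1944 = 5.1440
Σp_IIᵢ² = 0.08² + 0.25² + 0.24² + 0.10² + 0.03² + 0.30² = 0.0064 + 0.0625 + 0.0576 + 0.0100 + 0.0009 + 0.0900 = 0.2274
B_II = 1 / 0.2274 = 4.3975
Ranking by B (broadest → narrowest): morphospecies I (5.14) > morphospecies II (4.40) > morphospecies IV (3.65)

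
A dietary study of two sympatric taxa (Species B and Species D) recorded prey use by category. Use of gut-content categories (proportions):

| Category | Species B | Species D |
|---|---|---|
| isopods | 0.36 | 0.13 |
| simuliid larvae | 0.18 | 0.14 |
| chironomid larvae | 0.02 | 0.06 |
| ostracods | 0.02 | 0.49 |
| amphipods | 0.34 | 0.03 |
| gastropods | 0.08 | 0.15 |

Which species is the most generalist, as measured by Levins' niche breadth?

Species B

Σp_Bᵢ² = 0.36² + 0.18² + 0.02² + 0.02² + 0.34² + 0.08² = 0.1296 + 0.0324 + 0.0004 + 0.0004 + 0.1156 + 0.0064 = 0.2848
B_B = 1 / 0.2848 = 3.5112
Σp_Dᵢ² = 0.13² + 0.14² + 0.06² + 0.49² + 0.03² + 0.15² = 0.0169 + 0.0196 + 0.0036 + 0.2401 + 0.0009 + 0.0225 = 0.3036
B_D = 1 / 0.3036 = 3.2938
Highest B → broadest niche (most generalist): Species B (B = 3.51).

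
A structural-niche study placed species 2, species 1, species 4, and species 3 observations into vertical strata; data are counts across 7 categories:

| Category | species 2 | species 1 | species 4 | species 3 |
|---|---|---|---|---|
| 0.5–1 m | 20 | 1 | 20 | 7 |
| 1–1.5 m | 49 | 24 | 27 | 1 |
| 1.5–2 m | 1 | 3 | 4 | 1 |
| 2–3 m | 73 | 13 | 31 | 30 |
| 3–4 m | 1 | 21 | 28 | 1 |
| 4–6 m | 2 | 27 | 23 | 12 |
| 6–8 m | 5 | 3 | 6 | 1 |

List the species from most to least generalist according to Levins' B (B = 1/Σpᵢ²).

Proportions for species 2 (n=151): 20/151=0.1325, 49/151=0.3245, 1/151=0.0066, 73/151=0.4834, 1/151=0.0066, 2/151=0.0132, 5/151=0.0331
Proportions for species 1 (n=92): 1/92=0.0109, 24/92=0.2609, 3/92=0.0326, 13/92=0.1413, 21/92=0.2283, 27/92=0.2935, 3/92=0.0326
Proportions for species 4 (n=139): 20/139=0.1439, 27/139=0.1942, 4/139=0.0288, 31/139=0.2230, 28/139=0.2014, 23/139=0.1655, 6/139=0.0432
Proportions for species 3 (n=53): 7/53=0.1321, 1/53=0.0189, 1/53=0.0189, 30/53=0.5660, 1/53=0.0189, 12/53=0.2264, 1/53=0.0189
Σp_2ᵢ² = 0.1325² + 0.3245² + 0.0066² + 0.4834² + 0.0066² + 0.0132² + 0.0331² = 0.017556 + 0.105300 + 0.000044 + 0.233676 + 0.000044 + 0.000174 + 0.001096 = 0.357890
B_2 = 1 / 0.357890 = 2.7942
Σp_1ᵢ² = 0.0109² + 0.2609² + 0.0326² + 0.1413² + 0.2283² + 0.2935² + 0.0326² = 0.000119 + 0.068069 + 0.001063 + 0.019966 + 0.052121 + 0.086142 + 0.001063 = 0.228543
B_1 = 1 / 0.228543 = 4.3755
Σp_4ᵢ² = 0.1439² + 0.1942² + 0.0288² + 0.2230² + 0.2014² + 0.1655² + 0.0432² = 0.020707 + 0.037714 + 0.000829 + 0.049729 + 0.040562 + 0.027390 + 0.001866 = 0.178797
B_4 = 1 / 0.178797 = 5.5929
Σp_3ᵢ² = 0.1321² + 0.0189² + 0.0189² + 0.5660² + 0.0189² + 0.2264² + 0.0189² = 0.017450 + 0.000357 + 0.000357 + 0.320356 + 0.000357 + 0.051257 + 0.000357 = 0.390491
B_3 = 1 / 0.390491 = 2.5609
Ranking by B (broadest → narrowest): species 4 (5.59) > species 1 (4.38) > species 2 (2.79) > species 3 (2.56)

species 4 > species 1 > species 2 > species 3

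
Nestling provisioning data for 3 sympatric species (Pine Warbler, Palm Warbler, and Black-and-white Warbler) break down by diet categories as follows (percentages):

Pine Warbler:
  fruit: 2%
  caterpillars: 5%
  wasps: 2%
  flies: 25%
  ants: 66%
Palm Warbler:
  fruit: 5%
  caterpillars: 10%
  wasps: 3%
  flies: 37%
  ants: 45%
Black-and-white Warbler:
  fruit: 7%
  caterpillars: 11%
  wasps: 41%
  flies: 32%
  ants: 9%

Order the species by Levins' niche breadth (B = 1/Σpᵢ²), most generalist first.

Convert percentages to proportions (divide by 100).
Σp_Pineᵢ² = 0.02² + 0.05² + 0.02² + 0.25² + 0.66² = 0.0004 + 0.0025 + 0.0004 + 0.0625 + 0.4356 = 0.5014
B_Pine = 1 / 0.5014 = 1.9944
Σp_Palmᵢ² = 0.05² + 0.10² + 0.03² + 0.37² + 0.45² = 0.0025 + 0.0100 + 0.0009 + 0.1369 + 0.2025 = 0.3528
B_Palm = 1 / 0.3528 = 2.8345
Σp_Blacᵢ² = 0.07² + 0.11² + 0.41² + 0.32² + 0.09² = 0.0049 + 0.0121 + 0.1681 + 0.1024 + 0.0081 = 0.2956
B_Blac = 1 / 0.2956 = 3.3829
Ranking by B (broadest → narrowest): Black-and-white Warbler (3.38) > Palm Warbler (2.83) > Pine Warbler (1.99)

Black-and-white Warbler > Palm Warbler > Pine Warbler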